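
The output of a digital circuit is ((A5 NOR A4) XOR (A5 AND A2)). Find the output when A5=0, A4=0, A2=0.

Substituting: ((0 NOR 0) XOR (0 AND 0))
= 1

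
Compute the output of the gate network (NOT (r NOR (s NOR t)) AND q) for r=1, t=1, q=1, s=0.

Substituting: (NOT (1 NOR (0 NOR 1)) AND 1)
= 1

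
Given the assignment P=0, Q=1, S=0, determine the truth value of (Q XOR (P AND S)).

Substituting: (1 XOR (0 AND 0))
= 1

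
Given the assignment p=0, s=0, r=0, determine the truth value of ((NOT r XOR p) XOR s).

Substituting: ((NOT 0 XOR 0) XOR 0)
= 1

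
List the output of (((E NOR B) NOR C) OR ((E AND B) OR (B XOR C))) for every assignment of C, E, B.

C | E | B | Output
------------------
0 | 0 | 0 | 0
0 | 0 | 1 | 1
0 | 1 | 0 | 1
0 | 1 | 1 | 1
1 | 0 | 0 | 1
1 | 0 | 1 | 0
1 | 1 | 0 | 1
1 | 1 | 1 | 1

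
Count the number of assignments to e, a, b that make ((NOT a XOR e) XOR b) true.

Satisfying assignments: (0,0,0), (0,1,1), (1,0,1), (1,1,0)
Count: 4 out of 8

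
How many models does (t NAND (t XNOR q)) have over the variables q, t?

Satisfying assignments: (0,0), (0,1), (1,0)
Count: 3 out of 4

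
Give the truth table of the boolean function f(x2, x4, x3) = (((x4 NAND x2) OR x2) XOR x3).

x2 | x4 | x3 | Output
---------------------
0 | 0 | 0 | 1
0 | 0 | 1 | 0
0 | 1 | 0 | 1
0 | 1 | 1 | 0
1 | 0 | 0 | 1
1 | 0 | 1 | 0
1 | 1 | 0 | 1
1 | 1 | 1 | 0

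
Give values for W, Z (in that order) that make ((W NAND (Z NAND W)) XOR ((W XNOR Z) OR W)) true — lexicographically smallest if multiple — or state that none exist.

W=0, Z=1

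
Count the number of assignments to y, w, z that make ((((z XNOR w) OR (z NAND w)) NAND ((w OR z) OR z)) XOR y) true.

Satisfying assignments: (0,0,0), (1,0,1), (1,1,0), (1,1,1)
Count: 4 out of 8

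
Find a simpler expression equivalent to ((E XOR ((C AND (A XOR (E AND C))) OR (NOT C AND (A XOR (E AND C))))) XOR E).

By XOR self-cancellation ((E XOR v) XOR v = E) then distribution ((E AND v) OR (E AND NOT v) = E):
= (A XOR (E AND C))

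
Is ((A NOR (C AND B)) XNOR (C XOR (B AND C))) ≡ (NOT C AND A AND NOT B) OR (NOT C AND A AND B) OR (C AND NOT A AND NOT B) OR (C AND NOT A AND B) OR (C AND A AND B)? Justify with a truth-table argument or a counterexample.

Yes, they are equivalent — the two output columns agree on all 8 assignments:
C | A | B | Expression 1 | Expression 2
---------------------------------------
0 | 0 | 0 | 0 | 0
0 | 0 | 1 | 0 | 0
0 | 1 | 0 | 1 | 1
0 | 1 | 1 | 1 | 1
1 | 0 | 0 | 1 | 1
1 | 0 | 1 | 1 | 1
1 | 1 | 0 | 0 | 0
1 | 1 | 1 | 1 | 1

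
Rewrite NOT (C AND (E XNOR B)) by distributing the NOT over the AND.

NOT C OR NOT (E XNOR B)
De Morgan's: NOT(AND of terms) = OR of negations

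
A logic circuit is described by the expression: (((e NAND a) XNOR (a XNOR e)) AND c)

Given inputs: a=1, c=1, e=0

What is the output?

Substituting: (((0 NAND 1) XNOR (1 XNOR 0)) AND 1)
= 0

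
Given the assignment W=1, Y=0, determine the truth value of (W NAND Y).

Substituting: (1 NAND 0)
= 1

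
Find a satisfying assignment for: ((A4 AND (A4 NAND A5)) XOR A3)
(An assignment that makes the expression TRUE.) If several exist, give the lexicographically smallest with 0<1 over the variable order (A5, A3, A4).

A5=0, A3=0, A4=1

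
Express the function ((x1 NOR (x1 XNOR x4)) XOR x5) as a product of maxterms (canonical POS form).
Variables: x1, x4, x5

ΠM(0, 3, 4, 6) = (x1 OR x4 OR x5) AND (x1 OR NOT x4 OR NOT x5) AND (NOT x1 OR x4 OR x5) AND (NOT x1 OR NOT x4 OR x5)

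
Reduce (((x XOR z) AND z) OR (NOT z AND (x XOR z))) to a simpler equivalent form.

By distribution ((E AND v) OR (E AND NOT v) = E):
= (x XOR z)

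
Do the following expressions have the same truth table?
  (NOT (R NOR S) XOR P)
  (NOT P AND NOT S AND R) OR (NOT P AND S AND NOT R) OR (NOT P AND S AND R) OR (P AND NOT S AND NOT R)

Yes, they are equivalent — the two output columns agree on all 8 assignments:
P | S | R | Expression 1 | Expression 2
---------------------------------------
0 | 0 | 0 | 0 | 0
0 | 0 | 1 | 1 | 1
0 | 1 | 0 | 1 | 1
0 | 1 | 1 | 1 | 1
1 | 0 | 0 | 1 | 1
1 | 0 | 1 | 0 | 0
1 | 1 | 0 | 0 | 0
1 | 1 | 1 | 0 | 0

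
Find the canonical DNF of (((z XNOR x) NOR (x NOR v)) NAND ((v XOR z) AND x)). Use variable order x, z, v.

(NOT x AND NOT z AND NOT v) OR (NOT x AND NOT z AND v) OR (NOT x AND z AND NOT v) OR (NOT x AND z AND v) OR (x AND NOT z AND NOT v) OR (x AND z AND NOT v) OR (x AND z AND v)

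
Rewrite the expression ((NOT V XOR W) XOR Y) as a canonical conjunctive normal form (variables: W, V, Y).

(W OR V OR NOT Y) AND (W OR NOT V OR Y) AND (NOT W OR V OR Y) AND (NOT W OR NOT V OR NOT Y)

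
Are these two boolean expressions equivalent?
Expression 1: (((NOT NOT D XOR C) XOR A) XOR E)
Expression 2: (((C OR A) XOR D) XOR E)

No. Counterexample: with C=1, D=0, A=1, E=0, Expression 1 = 0 but Expression 2 = 1.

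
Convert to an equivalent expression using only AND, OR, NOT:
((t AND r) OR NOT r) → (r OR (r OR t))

NOT ((t AND r) OR NOT r) OR (r OR (r OR t))
(Implication elimination: A → B = NOT A OR B)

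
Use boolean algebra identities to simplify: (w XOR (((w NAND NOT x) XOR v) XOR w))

By XOR self-cancellation ((E XOR v) XOR v = E):
= ((w NAND NOT x) XOR v)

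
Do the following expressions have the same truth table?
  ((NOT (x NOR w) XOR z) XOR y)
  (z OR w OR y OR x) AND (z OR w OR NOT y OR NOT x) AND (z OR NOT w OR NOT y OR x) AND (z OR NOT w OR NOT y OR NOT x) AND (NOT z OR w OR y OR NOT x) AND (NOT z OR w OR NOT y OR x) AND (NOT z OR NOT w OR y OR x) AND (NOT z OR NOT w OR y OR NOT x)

Yes, they are equivalent — the two output columns agree on all 16 assignments:
z | w | y | x | Expression 1 | Expression 2
-------------------------------------------
0 | 0 | 0 | 0 | 0 | 0
0 | 0 | 0 | 1 | 1 | 1
0 | 0 | 1 | 0 | 1 | 1
0 | 0 | 1 | 1 | 0 | 0
0 | 1 | 0 | 0 | 1 | 1
0 | 1 | 0 | 1 | 1 | 1
0 | 1 | 1 | 0 | 0 | 0
0 | 1 | 1 | 1 | 0 | 0
1 | 0 | 0 | 0 | 1 | 1
1 | 0 | 0 | 1 | 0 | 0
1 | 0 | 1 | 0 | 0 | 0
1 | 0 | 1 | 1 | 1 | 1
1 | 1 | 0 | 0 | 0 | 0
1 | 1 | 0 | 1 | 0 | 0
1 | 1 | 1 | 0 | 1 | 1
1 | 1 | 1 | 1 | 1 | 1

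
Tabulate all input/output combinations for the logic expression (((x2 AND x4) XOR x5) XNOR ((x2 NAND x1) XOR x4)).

x1 | x2 | x4 | x5 | Output
--------------------------
0 | 0 | 0 | 0 | 0
0 | 0 | 0 | 1 | 1
0 | 0 | 1 | 0 | 1
0 | 0 | 1 | 1 | 0
0 | 1 | 0 | 0 | 0
0 | 1 | 0 | 1 | 1
0 | 1 | 1 | 0 | 0
0 | 1 | 1 | 1 | 1
1 | 0 | 0 | 0 | 0
1 | 0 | 0 | 1 | 1
1 | 0 | 1 | 0 | 1
1 | 0 | 1 | 1 | 0
1 | 1 | 0 | 0 | 1
1 | 1 | 0 | 1 | 0
1 | 1 | 1 | 0 | 1
1 | 1 | 1 | 1 | 0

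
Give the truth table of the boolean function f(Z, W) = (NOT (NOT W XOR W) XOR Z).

Z | W | Output
--------------
0 | 0 | 0
0 | 1 | 0
1 | 0 | 1
1 | 1 | 1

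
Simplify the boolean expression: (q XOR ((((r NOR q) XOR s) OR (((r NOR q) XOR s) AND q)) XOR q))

By XOR self-cancellation ((E XOR v) XOR v = E) then absorption (E OR (E AND v) = E):
= ((r NOR q) XOR s)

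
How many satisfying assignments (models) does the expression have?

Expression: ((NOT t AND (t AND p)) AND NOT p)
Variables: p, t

No assignment satisfies the expression.
Count: 0 out of 4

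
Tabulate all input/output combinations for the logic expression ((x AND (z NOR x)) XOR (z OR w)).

w | x | z | Output
------------------
0 | 0 | 0 | 0
0 | 0 | 1 | 1
0 | 1 | 0 | 0
0 | 1 | 1 | 1
1 | 0 | 0 | 1
1 | 0 | 1 | 1
1 | 1 | 0 | 1
1 | 1 | 1 | 1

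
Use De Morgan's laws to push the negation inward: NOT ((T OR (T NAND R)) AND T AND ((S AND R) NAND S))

NOT (T OR (T NAND R)) OR NOT T OR NOT ((S AND R) NAND S)
De Morgan's: NOT(AND of terms) = OR of negations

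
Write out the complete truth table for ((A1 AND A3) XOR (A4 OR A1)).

A1 | A4 | A3 | Output
---------------------
0 | 0 | 0 | 0
0 | 0 | 1 | 0
0 | 1 | 0 | 1
0 | 1 | 1 | 1
1 | 0 | 0 | 1
1 | 0 | 1 | 0
1 | 1 | 0 | 1
1 | 1 | 1 | 0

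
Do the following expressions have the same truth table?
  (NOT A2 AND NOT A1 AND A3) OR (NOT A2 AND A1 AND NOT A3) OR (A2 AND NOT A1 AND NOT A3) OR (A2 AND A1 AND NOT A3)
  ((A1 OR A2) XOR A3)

Yes, they are equivalent — the two output columns agree on all 8 assignments:
A2 | A1 | A3 | Expression 1 | Expression 2
------------------------------------------
0 | 0 | 0 | 0 | 0
0 | 0 | 1 | 1 | 1
0 | 1 | 0 | 1 | 1
0 | 1 | 1 | 0 | 0
1 | 0 | 0 | 1 | 1
1 | 0 | 1 | 0 | 0
1 | 1 | 0 | 1 | 1
1 | 1 | 1 | 0 | 0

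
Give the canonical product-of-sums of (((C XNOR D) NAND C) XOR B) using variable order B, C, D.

ΠM(3, 4, 5, 6) = (B OR NOT C OR NOT D) AND (NOT B OR C OR D) AND (NOT B OR C OR NOT D) AND (NOT B OR NOT C OR D)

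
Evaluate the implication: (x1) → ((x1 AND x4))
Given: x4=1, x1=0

Antecedent (x1) = 0; consequent ((x1 AND x4)) = 0.
0 → 0 = 1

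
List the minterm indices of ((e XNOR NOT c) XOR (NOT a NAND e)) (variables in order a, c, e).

Σm(0, 1, 4, 7) = (NOT a AND NOT c AND NOT e) OR (NOT a AND NOT c AND e) OR (a AND NOT c AND NOT e) OR (a AND c AND e)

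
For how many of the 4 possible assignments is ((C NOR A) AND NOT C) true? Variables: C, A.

Satisfying assignments: (0,0)
Count: 1 out of 4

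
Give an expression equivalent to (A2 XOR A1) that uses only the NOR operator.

((((A2 NOR A1) NOR (A2 NOR A1)) NOR ((A2 NOR A1) NOR (A2 NOR A1))) NOR ((((A2 NOR A2) NOR (A1 NOR A1)) NOR ((A2 NOR A2) NOR (A1 NOR A1))) NOR (((A2 NOR A2) NOR (A1 NOR A1)) NOR ((A2 NOR A2) NOR (A1 NOR A1)))))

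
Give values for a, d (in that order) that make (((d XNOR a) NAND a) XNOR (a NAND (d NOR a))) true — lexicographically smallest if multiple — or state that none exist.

a=0, d=0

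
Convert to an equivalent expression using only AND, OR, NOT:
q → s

NOT q OR s
(Implication elimination: A → B = NOT A OR B)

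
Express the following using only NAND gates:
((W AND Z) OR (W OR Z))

((((W NAND Z) NAND (W NAND Z)) NAND ((W NAND Z) NAND (W NAND Z))) NAND (((W NAND W) NAND (Z NAND Z)) NAND ((W NAND W) NAND (Z NAND Z))))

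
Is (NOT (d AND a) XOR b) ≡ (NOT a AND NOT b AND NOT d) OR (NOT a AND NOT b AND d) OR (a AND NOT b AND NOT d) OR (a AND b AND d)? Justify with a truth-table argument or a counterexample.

Yes, they are equivalent — the two output columns agree on all 8 assignments:
a | b | d | Expression 1 | Expression 2
---------------------------------------
0 | 0 | 0 | 1 | 1
0 | 0 | 1 | 1 | 1
0 | 1 | 0 | 0 | 0
0 | 1 | 1 | 0 | 0
1 | 0 | 0 | 1 | 1
1 | 0 | 1 | 0 | 0
1 | 1 | 0 | 0 | 0
1 | 1 | 1 | 1 | 1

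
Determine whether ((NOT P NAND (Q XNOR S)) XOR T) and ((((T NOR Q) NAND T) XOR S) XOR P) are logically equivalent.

No. Counterexample: with T=0, S=0, Q=0, P=0, Expression 1 = 0 but Expression 2 = 1.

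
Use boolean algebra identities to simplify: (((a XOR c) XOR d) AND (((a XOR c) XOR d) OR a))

By absorption (E AND (E OR v) = E):
= ((a XOR c) XOR d)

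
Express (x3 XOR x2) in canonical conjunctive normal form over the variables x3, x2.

(x3 OR x2) AND (NOT x3 OR NOT x2)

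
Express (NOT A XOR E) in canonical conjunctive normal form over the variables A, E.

(A OR NOT E) AND (NOT A OR E)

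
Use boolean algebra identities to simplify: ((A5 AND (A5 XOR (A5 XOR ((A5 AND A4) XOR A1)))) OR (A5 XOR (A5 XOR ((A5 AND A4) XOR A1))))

By absorption (E OR (E AND v) = E) then XOR self-cancellation ((E XOR v) XOR v = E):
= ((A5 AND A4) XOR A1)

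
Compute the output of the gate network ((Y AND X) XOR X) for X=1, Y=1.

Substituting: ((1 AND 1) XOR 1)
= 0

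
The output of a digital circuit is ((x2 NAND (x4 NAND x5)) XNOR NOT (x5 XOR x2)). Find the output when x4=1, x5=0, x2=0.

Substituting: ((0 NAND (1 NAND 0)) XNOR NOT (0 XOR 0))
= 1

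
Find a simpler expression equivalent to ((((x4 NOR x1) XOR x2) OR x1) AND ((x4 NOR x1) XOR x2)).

By absorption (E AND (E OR v) = E):
= ((x4 NOR x1) XOR x2)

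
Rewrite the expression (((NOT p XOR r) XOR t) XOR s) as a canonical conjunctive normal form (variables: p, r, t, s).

(p OR r OR t OR NOT s) AND (p OR r OR NOT t OR s) AND (p OR NOT r OR t OR s) AND (p OR NOT r OR NOT t OR NOT s) AND (NOT p OR r OR t OR s) AND (NOT p OR r OR NOT t OR NOT s) AND (NOT p OR NOT r OR t OR NOT s) AND (NOT p OR NOT r OR NOT t OR s)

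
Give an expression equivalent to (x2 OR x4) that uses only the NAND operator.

((x2 NAND x2) NAND (x4 NAND x4))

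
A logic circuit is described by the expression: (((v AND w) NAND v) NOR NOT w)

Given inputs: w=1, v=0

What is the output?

Substituting: (((0 AND 1) NAND 0) NOR NOT 1)
= 0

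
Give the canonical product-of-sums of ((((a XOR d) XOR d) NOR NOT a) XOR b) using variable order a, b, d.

ΠM(0, 1, 4, 5) = (a OR b OR d) AND (a OR b OR NOT d) AND (NOT a OR b OR d) AND (NOT a OR b OR NOT d)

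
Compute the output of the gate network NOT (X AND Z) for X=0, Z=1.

Substituting: NOT (0 AND 1)
= 1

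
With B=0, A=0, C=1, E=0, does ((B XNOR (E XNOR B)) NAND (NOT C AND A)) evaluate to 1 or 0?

Substituting: ((0 XNOR (0 XNOR 0)) NAND (NOT 1 AND 0))
= 1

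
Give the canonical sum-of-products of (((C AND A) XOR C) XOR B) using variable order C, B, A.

Σm(2, 3, 4, 7) = (NOT C AND B AND NOT A) OR (NOT C AND B AND A) OR (C AND NOT B AND NOT A) OR (C AND B AND A)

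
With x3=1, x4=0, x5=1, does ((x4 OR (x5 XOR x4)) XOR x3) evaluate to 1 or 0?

Substituting: ((0 OR (1 XOR 0)) XOR 1)
= 0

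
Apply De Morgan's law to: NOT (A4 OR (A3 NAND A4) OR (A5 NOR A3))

NOT A4 AND NOT (A3 NAND A4) AND NOT (A5 NOR A3)
De Morgan's: NOT(OR of terms) = AND of negations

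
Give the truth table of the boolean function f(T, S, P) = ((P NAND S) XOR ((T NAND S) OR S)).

T | S | P | Output
------------------
0 | 0 | 0 | 0
0 | 0 | 1 | 0
0 | 1 | 0 | 0
0 | 1 | 1 | 1
1 | 0 | 0 | 0
1 | 0 | 1 | 0
1 | 1 | 0 | 0
1 | 1 | 1 | 1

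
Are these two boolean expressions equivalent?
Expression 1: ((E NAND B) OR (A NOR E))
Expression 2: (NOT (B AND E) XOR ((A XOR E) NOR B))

No. Counterexample: with B=0, A=0, E=0, Expression 1 = 1 but Expression 2 = 0.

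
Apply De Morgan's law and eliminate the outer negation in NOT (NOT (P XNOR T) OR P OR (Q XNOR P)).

(P XNOR T) AND NOT P AND NOT (Q XNOR P)
De Morgan's: NOT(OR of terms) = AND of negations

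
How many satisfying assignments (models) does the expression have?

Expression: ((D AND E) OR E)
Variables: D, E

Satisfying assignments: (0,1), (1,1)
Count: 2 out of 4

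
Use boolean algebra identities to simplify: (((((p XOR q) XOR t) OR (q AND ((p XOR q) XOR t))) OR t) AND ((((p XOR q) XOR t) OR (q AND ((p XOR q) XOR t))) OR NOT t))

By distribution ((E OR v) AND (E OR NOT v) = E) then absorption (E OR (E AND v) = E):
= ((p XOR q) XOR t)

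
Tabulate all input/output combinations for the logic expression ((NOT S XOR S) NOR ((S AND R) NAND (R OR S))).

R | S | Output
--------------
0 | 0 | 0
0 | 1 | 0
1 | 0 | 0
1 | 1 | 0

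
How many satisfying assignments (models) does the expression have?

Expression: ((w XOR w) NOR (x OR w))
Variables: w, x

Satisfying assignments: (0,0)
Count: 1 out of 4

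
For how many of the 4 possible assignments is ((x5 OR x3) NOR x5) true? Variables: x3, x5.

Satisfying assignments: (0,0)
Count: 1 out of 4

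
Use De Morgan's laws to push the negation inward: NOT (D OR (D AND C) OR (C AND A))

NOT D AND NOT (D AND C) AND NOT (C AND A)
De Morgan's: NOT(OR of terms) = AND of negations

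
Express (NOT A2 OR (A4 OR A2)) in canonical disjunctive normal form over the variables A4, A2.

(NOT A4 AND NOT A2) OR (NOT A4 AND A2) OR (A4 AND NOT A2) OR (A4 AND A2)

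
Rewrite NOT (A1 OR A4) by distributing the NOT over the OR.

NOT A1 AND NOT A4
De Morgan's: NOT(OR of terms) = AND of negations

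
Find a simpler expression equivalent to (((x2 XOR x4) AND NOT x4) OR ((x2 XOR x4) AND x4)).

By distribution ((E AND v) OR (E AND NOT v) = E):
= (x2 XOR x4)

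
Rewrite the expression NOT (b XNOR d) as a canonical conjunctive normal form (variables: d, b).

(d OR b) AND (NOT d OR NOT b)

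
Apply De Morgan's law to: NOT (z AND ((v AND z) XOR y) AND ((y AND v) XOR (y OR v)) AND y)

NOT z OR NOT ((v AND z) XOR y) OR NOT ((y AND v) XOR (y OR v)) OR NOT y
De Morgan's: NOT(AND of terms) = OR of negations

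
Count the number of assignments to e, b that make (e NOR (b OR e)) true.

Satisfying assignments: (0,0)
Count: 1 out of 4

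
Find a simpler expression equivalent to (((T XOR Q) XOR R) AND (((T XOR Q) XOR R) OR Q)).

By absorption (E AND (E OR v) = E):
= ((T XOR Q) XOR R)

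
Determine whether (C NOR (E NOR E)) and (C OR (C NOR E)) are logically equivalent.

No. Counterexample: with E=0, C=0, Expression 1 = 0 but Expression 2 = 1.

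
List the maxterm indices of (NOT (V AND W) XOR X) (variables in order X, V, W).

ΠM(3, 4, 5, 6) = (X OR NOT V OR NOT W) AND (NOT X OR V OR W) AND (NOT X OR V OR NOT W) AND (NOT X OR NOT V OR W)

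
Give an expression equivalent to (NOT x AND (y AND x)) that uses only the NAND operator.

(((x NAND x) NAND ((y NAND x) NAND (y NAND x))) NAND ((x NAND x) NAND ((y NAND x) NAND (y NAND x))))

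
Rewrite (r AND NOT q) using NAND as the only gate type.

((r NAND (q NAND q)) NAND (r NAND (q NAND q)))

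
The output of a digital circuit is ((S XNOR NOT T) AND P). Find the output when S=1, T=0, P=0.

Substituting: ((1 XNOR NOT 0) AND 0)
= 0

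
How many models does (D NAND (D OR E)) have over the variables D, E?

Satisfying assignments: (0,0), (0,1)
Count: 2 out of 4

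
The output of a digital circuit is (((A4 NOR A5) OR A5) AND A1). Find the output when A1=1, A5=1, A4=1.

Substituting: (((1 NOR 1) OR 1) AND 1)
= 1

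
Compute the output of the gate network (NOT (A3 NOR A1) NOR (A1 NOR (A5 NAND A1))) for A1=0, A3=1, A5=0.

Substituting: (NOT (1 NOR 0) NOR (0 NOR (0 NAND 0)))
= 0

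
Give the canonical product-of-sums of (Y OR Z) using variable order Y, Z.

ΠM(0) = (Y OR Z)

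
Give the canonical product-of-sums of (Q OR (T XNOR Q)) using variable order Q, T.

ΠM(1) = (Q OR NOT T)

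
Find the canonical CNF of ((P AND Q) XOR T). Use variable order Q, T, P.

(Q OR T OR P) AND (Q OR T OR NOT P) AND (NOT Q OR T OR P) AND (NOT Q OR NOT T OR NOT P)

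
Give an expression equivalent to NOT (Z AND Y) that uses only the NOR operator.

(((Z NOR Z) NOR (Y NOR Y)) NOR ((Z NOR Z) NOR (Y NOR Y)))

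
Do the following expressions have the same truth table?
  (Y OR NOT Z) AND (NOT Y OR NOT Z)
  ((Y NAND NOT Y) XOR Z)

Yes, they are equivalent — the two output columns agree on all 4 assignments:
Y | Z | Expression 1 | Expression 2
-----------------------------------
0 | 0 | 1 | 1
0 | 1 | 0 | 0
1 | 0 | 1 | 1
1 | 1 | 0 | 0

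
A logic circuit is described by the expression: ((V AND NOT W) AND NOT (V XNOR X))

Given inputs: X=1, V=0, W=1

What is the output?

Substituting: ((0 AND NOT 1) AND NOT (0 XNOR 1))
= 0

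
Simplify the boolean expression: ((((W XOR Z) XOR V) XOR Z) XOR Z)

By XOR self-cancellation ((E XOR v) XOR v = E):
= ((W XOR Z) XOR V)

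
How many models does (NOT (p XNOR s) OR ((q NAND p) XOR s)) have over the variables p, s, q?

Satisfying assignments: (0,0,0), (0,0,1), (0,1,0), (0,1,1), (1,0,0), (1,0,1), (1,1,1)
Count: 7 out of 8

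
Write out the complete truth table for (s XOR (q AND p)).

p | s | q | Output
------------------
0 | 0 | 0 | 0
0 | 0 | 1 | 0
0 | 1 | 0 | 1
0 | 1 | 1 | 1
1 | 0 | 0 | 0
1 | 0 | 1 | 1
1 | 1 | 0 | 1
1 | 1 | 1 | 0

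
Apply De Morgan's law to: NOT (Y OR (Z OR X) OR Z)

NOT Y AND NOT (Z OR X) AND NOT Z
De Morgan's: NOT(OR of terms) = AND of negations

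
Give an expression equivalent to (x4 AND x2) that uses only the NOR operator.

((x4 NOR x4) NOR (x2 NOR x2))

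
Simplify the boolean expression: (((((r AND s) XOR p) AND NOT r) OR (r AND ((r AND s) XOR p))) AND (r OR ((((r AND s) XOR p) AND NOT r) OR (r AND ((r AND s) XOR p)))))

By absorption (E AND (E OR v) = E) then distribution ((E AND v) OR (E AND NOT v) = E):
= ((r AND s) XOR p)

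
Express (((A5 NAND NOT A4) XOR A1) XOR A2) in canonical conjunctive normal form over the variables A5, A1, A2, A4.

(A5 OR A1 OR NOT A2 OR A4) AND (A5 OR A1 OR NOT A2 OR NOT A4) AND (A5 OR NOT A1 OR A2 OR A4) AND (A5 OR NOT A1 OR A2 OR NOT A4) AND (NOT A5 OR A1 OR A2 OR A4) AND (NOT A5 OR A1 OR NOT A2 OR NOT A4) AND (NOT A5 OR NOT A1 OR A2 OR NOT A4) AND (NOT A5 OR NOT A1 OR NOT A2 OR A4)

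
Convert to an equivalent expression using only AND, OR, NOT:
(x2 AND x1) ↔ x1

((x2 AND x1) AND x1) OR (NOT (x2 AND x1) AND NOT x1)
(Biconditional = both true or both false)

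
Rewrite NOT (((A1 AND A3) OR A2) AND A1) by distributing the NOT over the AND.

NOT ((A1 AND A3) OR A2) OR NOT A1
De Morgan's: NOT(AND of terms) = OR of negations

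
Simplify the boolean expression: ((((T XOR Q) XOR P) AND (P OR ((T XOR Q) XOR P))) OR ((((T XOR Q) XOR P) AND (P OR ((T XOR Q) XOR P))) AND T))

By absorption (E OR (E AND v) = E) then absorption (E AND (E OR v) = E):
= ((T XOR Q) XOR P)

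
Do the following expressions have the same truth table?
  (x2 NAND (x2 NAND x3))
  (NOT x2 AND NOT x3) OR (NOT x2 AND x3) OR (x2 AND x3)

Yes, they are equivalent — the two output columns agree on all 4 assignments:
x2 | x3 | Expression 1 | Expression 2
-------------------------------------
0 | 0 | 1 | 1
0 | 1 | 1 | 1
1 | 0 | 0 | 0
1 | 1 | 1 | 1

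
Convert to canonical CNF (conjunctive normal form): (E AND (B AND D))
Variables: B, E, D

(B OR E OR D) AND (B OR E OR NOT D) AND (B OR NOT E OR D) AND (B OR NOT E OR NOT D) AND (NOT B OR E OR D) AND (NOT B OR E OR NOT D) AND (NOT B OR NOT E OR D)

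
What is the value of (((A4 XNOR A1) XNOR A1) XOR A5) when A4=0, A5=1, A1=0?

Substituting: (((0 XNOR 0) XNOR 0) XOR 1)
= 1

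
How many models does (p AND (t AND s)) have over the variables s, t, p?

Satisfying assignments: (1,1,1)
Count: 1 out of 8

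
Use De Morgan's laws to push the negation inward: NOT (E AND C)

NOT E OR NOT C
De Morgan's: NOT(AND of terms) = OR of negations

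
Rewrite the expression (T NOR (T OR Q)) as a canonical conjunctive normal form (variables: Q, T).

(Q OR NOT T) AND (NOT Q OR T) AND (NOT Q OR NOT T)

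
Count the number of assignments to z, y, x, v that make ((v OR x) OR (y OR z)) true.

Satisfying assignments: (0,0,0,1), (0,0,1,0), (0,0,1,1), (0,1,0,0), (0,1,0,1), (0,1,1,0), (0,1,1,1), (1,0,0,0), (1,0,0,1), (1,0,1,0), (1,0,1,1), (1,1,0,0), (1,1,0,1), (1,1,1,0), (1,1,1,1)
Count: 15 out of 16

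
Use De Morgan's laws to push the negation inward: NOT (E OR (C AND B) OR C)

NOT E AND NOT (C AND B) AND NOT C
De Morgan's: NOT(OR of terms) = AND of negations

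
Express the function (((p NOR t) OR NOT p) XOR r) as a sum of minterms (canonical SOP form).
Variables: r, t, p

Σm(0, 2, 5, 7) = (NOT r AND NOT t AND NOT p) OR (NOT r AND t AND NOT p) OR (r AND NOT t AND p) OR (r AND t AND p)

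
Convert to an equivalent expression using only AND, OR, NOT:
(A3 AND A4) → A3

NOT (A3 AND A4) OR A3
(Implication elimination: A → B = NOT A OR B)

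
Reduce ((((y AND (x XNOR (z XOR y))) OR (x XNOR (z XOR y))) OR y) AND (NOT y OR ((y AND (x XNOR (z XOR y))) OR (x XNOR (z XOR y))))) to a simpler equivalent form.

By distribution ((E OR v) AND (E OR NOT v) = E) then absorption (E OR (E AND v) = E):
= (x XNOR (z XOR y))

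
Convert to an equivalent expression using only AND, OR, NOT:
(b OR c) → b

NOT (b OR c) OR b
(Implication elimination: A → B = NOT A OR B)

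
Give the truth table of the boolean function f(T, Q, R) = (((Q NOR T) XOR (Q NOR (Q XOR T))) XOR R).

T | Q | R | Output
------------------
0 | 0 | 0 | 0
0 | 0 | 1 | 1
0 | 1 | 0 | 0
0 | 1 | 1 | 1
1 | 0 | 0 | 0
1 | 0 | 1 | 1
1 | 1 | 0 | 0
1 | 1 | 1 | 1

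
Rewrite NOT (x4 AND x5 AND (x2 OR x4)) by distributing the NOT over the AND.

NOT x4 OR NOT x5 OR NOT (x2 OR x4)
De Morgan's: NOT(AND of terms) = OR of negations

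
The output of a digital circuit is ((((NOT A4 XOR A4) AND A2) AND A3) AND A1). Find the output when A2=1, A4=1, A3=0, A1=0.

Substituting: ((((NOT 1 XOR 1) AND 1) AND 0) AND 0)
= 0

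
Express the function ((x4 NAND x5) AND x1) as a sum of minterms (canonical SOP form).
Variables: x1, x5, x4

Σm(4, 5, 6) = (x1 AND NOT x5 AND NOT x4) OR (x1 AND NOT x5 AND x4) OR (x1 AND x5 AND NOT x4)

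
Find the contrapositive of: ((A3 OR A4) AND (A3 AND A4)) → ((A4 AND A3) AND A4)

Contrapositive: NOT ((A4 AND A3) AND A4) → NOT ((A3 OR A4) AND (A3 AND A4))
Note: A statement and its contrapositive are logically equivalent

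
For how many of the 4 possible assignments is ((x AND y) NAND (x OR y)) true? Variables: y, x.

Satisfying assignments: (0,0), (0,1), (1,0)
Count: 3 out of 4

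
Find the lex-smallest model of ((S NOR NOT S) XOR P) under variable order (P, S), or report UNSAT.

P=1, S=0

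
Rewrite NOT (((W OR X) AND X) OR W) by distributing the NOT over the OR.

NOT ((W OR X) AND X) AND NOT W
De Morgan's: NOT(OR of terms) = AND of negations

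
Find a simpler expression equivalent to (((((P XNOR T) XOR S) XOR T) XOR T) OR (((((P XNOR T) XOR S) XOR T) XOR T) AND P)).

By absorption (E OR (E AND v) = E) then XOR self-cancellation ((E XOR v) XOR v = E):
= ((P XNOR T) XOR S)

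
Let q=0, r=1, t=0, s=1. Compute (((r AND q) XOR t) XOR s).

Substituting: (((1 AND 0) XOR 0) XOR 1)
= 1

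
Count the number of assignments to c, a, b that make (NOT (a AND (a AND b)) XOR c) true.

Satisfying assignments: (0,0,0), (0,0,1), (0,1,0), (1,1,1)
Count: 4 out of 8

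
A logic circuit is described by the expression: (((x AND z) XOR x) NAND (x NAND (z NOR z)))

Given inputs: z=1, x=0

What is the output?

Substituting: (((0 AND 1) XOR 0) NAND (0 NAND (1 NOR 1)))
= 1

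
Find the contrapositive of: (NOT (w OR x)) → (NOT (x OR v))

Contrapositive: (x OR v) → (w OR x)
Note: A statement and its contrapositive are logically equivalent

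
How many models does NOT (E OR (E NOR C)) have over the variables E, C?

Satisfying assignments: (0,1)
Count: 1 out of 4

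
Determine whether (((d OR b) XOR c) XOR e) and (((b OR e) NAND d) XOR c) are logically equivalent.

No. Counterexample: with c=0, e=0, d=0, b=0, Expression 1 = 0 but Expression 2 = 1.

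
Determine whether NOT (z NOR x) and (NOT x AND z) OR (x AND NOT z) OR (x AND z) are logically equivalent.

Yes, they are equivalent — the two output columns agree on all 4 assignments:
x | z | Expression 1 | Expression 2
-----------------------------------
0 | 0 | 0 | 0
0 | 1 | 1 | 1
1 | 0 | 1 | 1
1 | 1 | 1 | 1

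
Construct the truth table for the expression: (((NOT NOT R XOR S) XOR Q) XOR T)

R | S | Q | T | Output
----------------------
0 | 0 | 0 | 0 | 0
0 | 0 | 0 | 1 | 1
0 | 0 | 1 | 0 | 1
0 | 0 | 1 | 1 | 0
0 | 1 | 0 | 0 | 1
0 | 1 | 0 | 1 | 0
0 | 1 | 1 | 0 | 0
0 | 1 | 1 | 1 | 1
1 | 0 | 0 | 0 | 1
1 | 0 | 0 | 1 | 0
1 | 0 | 1 | 0 | 0
1 | 0 | 1 | 1 | 1
1 | 1 | 0 | 0 | 0
1 | 1 | 0 | 1 | 1
1 | 1 | 1 | 0 | 1
1 | 1 | 1 | 1 | 0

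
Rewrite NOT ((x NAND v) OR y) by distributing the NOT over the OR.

NOT (x NAND v) AND NOT y
De Morgan's: NOT(OR of terms) = AND of negations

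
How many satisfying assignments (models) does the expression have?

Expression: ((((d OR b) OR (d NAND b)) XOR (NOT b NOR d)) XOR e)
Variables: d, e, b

Satisfying assignments: (0,0,0), (0,1,1), (1,0,0), (1,0,1)
Count: 4 out of 8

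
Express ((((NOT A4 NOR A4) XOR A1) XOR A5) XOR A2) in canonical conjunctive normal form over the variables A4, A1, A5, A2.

(A4 OR A1 OR A5 OR A2) AND (A4 OR A1 OR NOT A5 OR NOT A2) AND (A4 OR NOT A1 OR A5 OR NOT A2) AND (A4 OR NOT A1 OR NOT A5 OR A2) AND (NOT A4 OR A1 OR A5 OR A2) AND (NOT A4 OR A1 OR NOT A5 OR NOT A2) AND (NOT A4 OR NOT A1 OR A5 OR NOT A2) AND (NOT A4 OR NOT A1 OR NOT A5 OR A2)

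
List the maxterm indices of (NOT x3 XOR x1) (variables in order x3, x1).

ΠM(1, 2) = (x3 OR NOT x1) AND (NOT x3 OR x1)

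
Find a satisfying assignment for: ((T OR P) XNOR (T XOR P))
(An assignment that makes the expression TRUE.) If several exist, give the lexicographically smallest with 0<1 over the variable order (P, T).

P=0, T=0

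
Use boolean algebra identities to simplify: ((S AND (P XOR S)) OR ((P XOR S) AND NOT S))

By distribution ((E AND v) OR (E AND NOT v) = E):
= (P XOR S)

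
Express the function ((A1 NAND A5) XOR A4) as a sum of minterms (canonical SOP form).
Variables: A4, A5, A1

Σm(0, 1, 2, 7) = (NOT A4 AND NOT A5 AND NOT A1) OR (NOT A4 AND NOT A5 AND A1) OR (NOT A4 AND A5 AND NOT A1) OR (A4 AND A5 AND A1)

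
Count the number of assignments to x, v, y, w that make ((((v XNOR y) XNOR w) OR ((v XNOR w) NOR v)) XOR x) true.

Satisfying assignments: (0,0,0,1), (0,0,1,0), (0,0,1,1), (0,1,0,0), (0,1,1,1), (1,0,0,0), (1,1,0,1), (1,1,1,0)
Count: 8 out of 16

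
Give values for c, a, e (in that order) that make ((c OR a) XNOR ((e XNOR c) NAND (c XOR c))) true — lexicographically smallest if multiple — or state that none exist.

c=0, a=1, e=0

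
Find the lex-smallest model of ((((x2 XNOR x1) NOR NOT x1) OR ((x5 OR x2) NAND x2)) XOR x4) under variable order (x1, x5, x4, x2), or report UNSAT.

x1=0, x5=0, x4=0, x2=0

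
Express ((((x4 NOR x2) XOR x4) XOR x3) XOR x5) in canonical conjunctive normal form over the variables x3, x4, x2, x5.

(x3 OR x4 OR x2 OR NOT x5) AND (x3 OR x4 OR NOT x2 OR x5) AND (x3 OR NOT x4 OR x2 OR NOT x5) AND (x3 OR NOT x4 OR NOT x2 OR NOT x5) AND (NOT x3 OR x4 OR x2 OR x5) AND (NOT x3 OR x4 OR NOT x2 OR NOT x5) AND (NOT x3 OR NOT x4 OR x2 OR x5) AND (NOT x3 OR NOT x4 OR NOT x2 OR x5)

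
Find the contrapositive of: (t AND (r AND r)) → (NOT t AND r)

Contrapositive: NOT (NOT t AND r) → NOT (t AND (r AND r))
Note: A statement and its contrapositive are logically equivalent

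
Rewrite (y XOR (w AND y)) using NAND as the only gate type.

((y NAND (y NAND ((w NAND y) NAND (w NAND y)))) NAND (((w NAND y) NAND (w NAND y)) NAND (y NAND ((w NAND y) NAND (w NAND y)))))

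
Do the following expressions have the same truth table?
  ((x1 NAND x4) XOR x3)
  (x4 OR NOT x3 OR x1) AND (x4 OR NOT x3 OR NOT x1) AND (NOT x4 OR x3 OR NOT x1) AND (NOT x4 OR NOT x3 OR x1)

Yes, they are equivalent — the two output columns agree on all 8 assignments:
x4 | x3 | x1 | Expression 1 | Expression 2
------------------------------------------
0 | 0 | 0 | 1 | 1
0 | 0 | 1 | 1 | 1
0 | 1 | 0 | 0 | 0
0 | 1 | 1 | 0 | 0
1 | 0 | 0 | 1 | 1
1 | 0 | 1 | 0 | 0
1 | 1 | 0 | 0 | 0
1 | 1 | 1 | 1 | 1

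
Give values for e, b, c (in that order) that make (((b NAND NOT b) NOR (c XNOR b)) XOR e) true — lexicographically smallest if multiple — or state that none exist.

e=1, b=0, c=0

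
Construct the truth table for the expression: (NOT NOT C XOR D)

D | C | Output
--------------
0 | 0 | 0
0 | 1 | 1
1 | 0 | 1
1 | 1 | 0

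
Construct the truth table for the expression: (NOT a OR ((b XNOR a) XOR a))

b | a | Output
--------------
0 | 0 | 1
0 | 1 | 1
1 | 0 | 1
1 | 1 | 0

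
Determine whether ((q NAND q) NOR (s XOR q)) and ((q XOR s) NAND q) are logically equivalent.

No. Counterexample: with q=0, s=0, Expression 1 = 0 but Expression 2 = 1.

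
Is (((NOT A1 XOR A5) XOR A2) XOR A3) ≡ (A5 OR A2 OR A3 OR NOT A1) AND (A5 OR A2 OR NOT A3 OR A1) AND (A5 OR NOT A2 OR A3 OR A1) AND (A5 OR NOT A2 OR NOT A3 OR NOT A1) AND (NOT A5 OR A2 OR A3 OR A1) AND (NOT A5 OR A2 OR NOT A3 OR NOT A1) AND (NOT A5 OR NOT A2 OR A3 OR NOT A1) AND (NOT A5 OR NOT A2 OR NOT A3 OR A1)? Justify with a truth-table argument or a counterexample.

Yes, they are equivalent — the two output columns agree on all 16 assignments:
A5 | A2 | A3 | A1 | Expression 1 | Expression 2
-----------------------------------------------
0 | 0 | 0 | 0 | 1 | 1
0 | 0 | 0 | 1 | 0 | 0
0 | 0 | 1 | 0 | 0 | 0
0 | 0 | 1 | 1 | 1 | 1
0 | 1 | 0 | 0 | 0 | 0
0 | 1 | 0 | 1 | 1 | 1
0 | 1 | 1 | 0 | 1 | 1
0 | 1 | 1 | 1 | 0 | 0
1 | 0 | 0 | 0 | 0 | 0
1 | 0 | 0 | 1 | 1 | 1
1 | 0 | 1 | 0 | 1 | 1
1 | 0 | 1 | 1 | 0 | 0
1 | 1 | 0 | 0 | 1 | 1
1 | 1 | 0 | 1 | 0 | 0
1 | 1 | 1 | 0 | 0 | 0
1 | 1 | 1 | 1 | 1 | 1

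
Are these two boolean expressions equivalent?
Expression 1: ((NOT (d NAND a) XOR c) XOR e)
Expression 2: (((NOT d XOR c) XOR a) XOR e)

No. Counterexample: with c=0, d=0, a=0, e=0, Expression 1 = 0 but Expression 2 = 1.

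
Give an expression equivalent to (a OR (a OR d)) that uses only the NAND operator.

((a NAND a) NAND (((a NAND a) NAND (d NAND d)) NAND ((a NAND a) NAND (d NAND d))))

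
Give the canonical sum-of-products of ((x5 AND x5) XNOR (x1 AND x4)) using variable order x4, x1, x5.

Σm(0, 2, 4, 7) = (NOT x4 AND NOT x1 AND NOT x5) OR (NOT x4 AND x1 AND NOT x5) OR (x4 AND NOT x1 AND NOT x5) OR (x4 AND x1 AND x5)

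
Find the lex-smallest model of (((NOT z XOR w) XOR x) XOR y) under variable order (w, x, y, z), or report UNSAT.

w=0, x=0, y=0, z=0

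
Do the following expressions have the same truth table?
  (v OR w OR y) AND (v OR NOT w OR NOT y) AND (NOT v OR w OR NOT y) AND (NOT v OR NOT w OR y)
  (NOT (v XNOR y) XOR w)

Yes, they are equivalent — the two output columns agree on all 8 assignments:
v | w | y | Expression 1 | Expression 2
---------------------------------------
0 | 0 | 0 | 0 | 0
0 | 0 | 1 | 1 | 1
0 | 1 | 0 | 1 | 1
0 | 1 | 1 | 0 | 0
1 | 0 | 0 | 1 | 1
1 | 0 | 1 | 0 | 0
1 | 1 | 0 | 0 | 0
1 | 1 | 1 | 1 | 1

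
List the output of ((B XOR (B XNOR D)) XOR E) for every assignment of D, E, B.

D | E | B | Output
------------------
0 | 0 | 0 | 1
0 | 0 | 1 | 1
0 | 1 | 0 | 0
0 | 1 | 1 | 0
1 | 0 | 0 | 0
1 | 0 | 1 | 0
1 | 1 | 0 | 1
1 | 1 | 1 | 1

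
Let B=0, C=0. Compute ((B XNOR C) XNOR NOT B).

Substituting: ((0 XNOR 0) XNOR NOT 0)
= 1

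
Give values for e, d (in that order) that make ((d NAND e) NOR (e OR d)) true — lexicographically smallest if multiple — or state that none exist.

UNSATISFIABLE - no assignment makes this expression true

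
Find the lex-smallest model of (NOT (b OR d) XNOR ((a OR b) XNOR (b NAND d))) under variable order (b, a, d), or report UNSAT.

b=0, a=0, d=1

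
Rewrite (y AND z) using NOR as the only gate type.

((y NOR y) NOR (z NOR z))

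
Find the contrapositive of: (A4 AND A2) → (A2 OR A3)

Contrapositive: NOT (A2 OR A3) → NOT (A4 AND A2)
Note: A statement and its contrapositive are logically equivalent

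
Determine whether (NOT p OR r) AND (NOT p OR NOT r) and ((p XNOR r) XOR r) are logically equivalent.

Yes, they are equivalent — the two output columns agree on all 4 assignments:
p | r | Expression 1 | Expression 2
-----------------------------------
0 | 0 | 1 | 1
0 | 1 | 1 | 1
1 | 0 | 0 | 0
1 | 1 | 0 | 0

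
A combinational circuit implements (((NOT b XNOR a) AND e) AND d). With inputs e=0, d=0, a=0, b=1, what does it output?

Substituting: (((NOT 1 XNOR 0) AND 0) AND 0)
= 0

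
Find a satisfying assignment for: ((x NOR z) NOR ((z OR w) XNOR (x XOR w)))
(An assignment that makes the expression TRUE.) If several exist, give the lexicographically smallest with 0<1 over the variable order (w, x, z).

w=0, x=0, z=1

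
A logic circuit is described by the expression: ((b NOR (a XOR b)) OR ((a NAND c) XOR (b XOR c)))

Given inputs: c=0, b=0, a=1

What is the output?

Substituting: ((0 NOR (1 XOR 0)) OR ((1 NAND 0) XOR (0 XOR 0)))
= 1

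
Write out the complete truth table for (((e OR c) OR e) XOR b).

e | c | b | Output
------------------
0 | 0 | 0 | 0
0 | 0 | 1 | 1
0 | 1 | 0 | 1
0 | 1 | 1 | 0
1 | 0 | 0 | 1
1 | 0 | 1 | 0
1 | 1 | 0 | 1
1 | 1 | 1 | 0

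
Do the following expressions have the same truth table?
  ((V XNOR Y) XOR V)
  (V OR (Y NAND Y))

No. Counterexample: with Y=1, V=1, Expression 1 = 0 but Expression 2 = 1.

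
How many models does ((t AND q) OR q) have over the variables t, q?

Satisfying assignments: (0,1), (1,1)
Count: 2 out of 4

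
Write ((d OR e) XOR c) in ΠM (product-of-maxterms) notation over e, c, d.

ΠM(0, 3, 6, 7) = (e OR c OR d) AND (e OR NOT c OR NOT d) AND (NOT e OR NOT c OR d) AND (NOT e OR NOT c OR NOT d)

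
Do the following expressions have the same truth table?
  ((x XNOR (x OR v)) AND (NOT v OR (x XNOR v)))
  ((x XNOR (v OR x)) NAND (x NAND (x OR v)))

No. Counterexample: with x=0, v=0, Expression 1 = 1 but Expression 2 = 0.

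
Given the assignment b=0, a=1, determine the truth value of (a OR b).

Substituting: (1 OR 0)
= 1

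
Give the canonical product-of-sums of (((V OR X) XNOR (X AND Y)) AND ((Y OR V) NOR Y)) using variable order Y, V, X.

ΠM(1, 2, 3, 4, 5, 6, 7) = (Y OR V OR NOT X) AND (Y OR NOT V OR X) AND (Y OR NOT V OR NOT X) AND (NOT Y OR V OR X) AND (NOT Y OR V OR NOT X) AND (NOT Y OR NOT V OR X) AND (NOT Y OR NOT V OR NOT X)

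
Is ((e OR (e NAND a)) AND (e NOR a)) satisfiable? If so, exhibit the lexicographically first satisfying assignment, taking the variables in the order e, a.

e=0, a=0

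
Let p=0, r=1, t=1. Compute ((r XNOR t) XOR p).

Substituting: ((1 XNOR 1) XOR 0)
= 1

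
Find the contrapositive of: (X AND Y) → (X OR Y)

Contrapositive: NOT (X OR Y) → NOT (X AND Y)
Note: A statement and its contrapositive are logically equivalent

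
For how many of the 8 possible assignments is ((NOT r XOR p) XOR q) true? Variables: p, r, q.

Satisfying assignments: (0,0,0), (0,1,1), (1,0,1), (1,1,0)
Count: 4 out of 8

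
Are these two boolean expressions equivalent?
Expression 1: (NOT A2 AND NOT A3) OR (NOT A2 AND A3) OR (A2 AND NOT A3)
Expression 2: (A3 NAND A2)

Yes, they are equivalent — the two output columns agree on all 4 assignments:
A2 | A3 | Expression 1 | Expression 2
-------------------------------------
0 | 0 | 1 | 1
0 | 1 | 1 | 1
1 | 0 | 1 | 1
1 | 1 | 0 | 0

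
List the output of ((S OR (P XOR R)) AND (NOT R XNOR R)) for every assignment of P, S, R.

P | S | R | Output
------------------
0 | 0 | 0 | 0
0 | 0 | 1 | 0
0 | 1 | 0 | 0
0 | 1 | 1 | 0
1 | 0 | 0 | 0
1 | 0 | 1 | 0
1 | 1 | 0 | 0
1 | 1 | 1 | 0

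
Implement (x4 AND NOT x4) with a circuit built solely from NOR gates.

((x4 NOR x4) NOR ((x4 NOR x4) NOR (x4 NOR x4)))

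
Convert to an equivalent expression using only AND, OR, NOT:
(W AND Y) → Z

NOT (W AND Y) OR Z
(Implication elimination: A → B = NOT A OR B)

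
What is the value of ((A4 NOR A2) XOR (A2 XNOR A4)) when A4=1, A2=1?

Substituting: ((1 NOR 1) XOR (1 XNOR 1))
= 1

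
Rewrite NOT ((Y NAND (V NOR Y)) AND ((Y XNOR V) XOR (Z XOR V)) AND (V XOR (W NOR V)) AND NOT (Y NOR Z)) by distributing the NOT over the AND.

NOT (Y NAND (V NOR Y)) OR NOT ((Y XNOR V) XOR (Z XOR V)) OR NOT (V XOR (W NOR V)) OR (Y NOR Z)
De Morgan's: NOT(AND of terms) = OR of negations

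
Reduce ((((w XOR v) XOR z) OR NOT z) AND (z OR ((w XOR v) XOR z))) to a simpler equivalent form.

By distribution ((E OR v) AND (E OR NOT v) = E):
= ((w XOR v) XOR z)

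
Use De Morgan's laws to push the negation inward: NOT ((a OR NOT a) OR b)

NOT (a OR NOT a) AND NOT b
De Morgan's: NOT(OR of terms) = AND of negations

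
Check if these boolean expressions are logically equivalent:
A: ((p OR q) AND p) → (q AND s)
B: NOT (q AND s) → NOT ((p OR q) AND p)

Yes, Contrapositive is always equivalent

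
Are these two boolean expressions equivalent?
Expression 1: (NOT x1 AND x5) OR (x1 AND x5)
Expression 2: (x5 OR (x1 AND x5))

Yes, they are equivalent — the two output columns agree on all 4 assignments:
x1 | x5 | Expression 1 | Expression 2
-------------------------------------
0 | 0 | 0 | 0
0 | 1 | 1 | 1
1 | 0 | 0 | 0
1 | 1 | 1 | 1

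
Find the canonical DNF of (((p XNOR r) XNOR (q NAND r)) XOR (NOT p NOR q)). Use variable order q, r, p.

(NOT q AND NOT r AND NOT p) OR (NOT q AND NOT r AND p) OR (q AND NOT r AND NOT p) OR (q AND r AND NOT p)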